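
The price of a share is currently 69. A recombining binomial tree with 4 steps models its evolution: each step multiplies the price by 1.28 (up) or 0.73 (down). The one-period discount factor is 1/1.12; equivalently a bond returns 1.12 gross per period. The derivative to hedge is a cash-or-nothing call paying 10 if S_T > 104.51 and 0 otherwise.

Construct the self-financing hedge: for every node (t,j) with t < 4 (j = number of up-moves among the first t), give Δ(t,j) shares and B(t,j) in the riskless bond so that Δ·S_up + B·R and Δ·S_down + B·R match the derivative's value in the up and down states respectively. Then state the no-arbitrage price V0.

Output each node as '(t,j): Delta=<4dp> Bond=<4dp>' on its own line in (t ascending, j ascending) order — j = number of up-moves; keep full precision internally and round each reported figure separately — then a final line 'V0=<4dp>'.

(0,0): Delta=0.0823 Bond=-1.4356
(1,0): Delta=0.1447 Bond=-4.7502
(1,1): Delta=0.0677 Bond=-0.3187
(2,0): Delta=0.0000 Bond=0.0000
(2,1): Delta=0.1785 Bond=-7.5028
(2,2): Delta=0.0418 Bond=2.5747
(3,0): Delta=0.0000 Bond=0.0000
(3,1): Delta=0.0000 Bond=0.0000
(3,2): Delta=0.2203 Bond=-11.8506
(3,3): Delta=0.0000 Bond=8.9286
V0=4.2433

No-arbitrage ⇒ martingale measure with p* = (R−d)/(u−d) = 0.7091.
Payoff layer (t=4): V(4,0)=0.0000, V(4,1)=0.0000, V(4,2)=0.0000, V(4,3)=10.0000, V(4,4)=10.0000
  t=3,j=0: stock 26.8422 → up 34.3580 (V=0.0000), down 19.5948 (V=0.0000). Price 0.0000; hedge Δ=0.0000, bond B=0.0000.
  t=3,j=1: stock 47.0657 → up 60.2441 (V=0.0000), down 34.3580 (V=0.0000). Price 0.0000; hedge Δ=0.0000, bond B=0.0000.
  t=3,j=2: stock 82.5262 → up 105.6335 (V=10.0000), down 60.2441 (V=0.0000). Price 6.3312; hedge Δ=0.2203, bond B=-11.8506.
  t=3,j=3: stock 144.7035 → up 185.2205 (V=10.0000), down 105.6335 (V=10.0000). Price 8.9286; hedge Δ=0.0000, bond B=8.9286.
  t=2,j=0: stock 36.7701 → up 47.0657 (V=0.0000), down 26.8422 (V=0.0000). Price 0.0000; hedge Δ=0.0000, bond B=0.0000.
  t=2,j=1: stock 64.4736 → up 82.5262 (V=6.3312), down 47.0657 (V=0.0000). Price 4.0084; hedge Δ=0.1785, bond B=-7.5028.
  t=2,j=2: stock 113.0496 → up 144.7035 (V=8.9286), down 82.5262 (V=6.3312). Price 7.2973; hedge Δ=0.0418, bond B=2.5747.
  t=1,j=0: stock 50.3700 → up 64.4736 (V=4.0084), down 36.7701 (V=0.0000). Price 2.5378; hedge Δ=0.1447, bond B=-4.7502.
  t=1,j=1: stock 88.3200 → up 113.0496 (V=7.2973), down 64.4736 (V=4.0084). Price 5.6612; hedge Δ=0.0677, bond B=-0.3187.
  t=0,j=0: stock 69.0000 → up 88.3200 (V=5.6612), down 50.3700 (V=2.5378). Price 4.2433; hedge Δ=0.0823, bond B=-1.4356.
Root portfolio cost Δ·69+B reproduces V0=4.2433.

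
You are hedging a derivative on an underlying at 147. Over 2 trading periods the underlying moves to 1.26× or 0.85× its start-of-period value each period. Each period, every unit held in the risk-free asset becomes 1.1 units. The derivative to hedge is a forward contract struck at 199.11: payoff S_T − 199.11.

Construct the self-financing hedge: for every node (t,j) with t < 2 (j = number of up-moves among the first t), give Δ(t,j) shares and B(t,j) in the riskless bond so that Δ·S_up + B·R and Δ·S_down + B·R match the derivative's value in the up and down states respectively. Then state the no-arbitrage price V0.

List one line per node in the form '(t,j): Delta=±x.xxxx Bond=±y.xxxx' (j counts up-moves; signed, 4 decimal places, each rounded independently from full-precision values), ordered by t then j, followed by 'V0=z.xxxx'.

No-arbitrage ⇒ martingale measure with p* = (R−d)/(u−d) = 0.6098.
Terminal values V(2,·): V(2,0)=-92.9025, V(2,1)=-41.6730, V(2,2)=34.2672
(1,0): S=124.9500. Δ = (V_up−V_dn)/(S_up−S_dn) = (-41.6730−-92.9025)/(157.4370−106.2075) = 1.0000. V = [p*·-41.6730 + (1−p*)·-92.9025]/1.1 = -56.0591. B = V − Δ·S = -181.0091.
(1,1): S=185.2200. Δ = (V_up−V_dn)/(S_up−S_dn) = (34.2672−-41.6730)/(233.3772−157.4370) = 1.0000. V = [p*·34.2672 + (1−p*)·-41.6730]/1.1 = 4.2109. B = V − Δ·S = -181.0091.
(0,0): S=147.0000. Δ = (V_up−V_dn)/(S_up−S_dn) = (4.2109−-56.0591)/(185.2200−124.9500) = 1.0000. V = [p*·4.2109 + (1−p*)·-56.0591]/1.1 = -17.5537. B = V − Δ·S = -164.5537.
Root portfolio cost Δ·147+B reproduces V0=-17.5537.

(0,0): Delta=1.0000 Bond=-164.5537
(1,0): Delta=1.0000 Bond=-181.0091
(1,1): Delta=1.0000 Bond=-181.0091
V0=-17.5537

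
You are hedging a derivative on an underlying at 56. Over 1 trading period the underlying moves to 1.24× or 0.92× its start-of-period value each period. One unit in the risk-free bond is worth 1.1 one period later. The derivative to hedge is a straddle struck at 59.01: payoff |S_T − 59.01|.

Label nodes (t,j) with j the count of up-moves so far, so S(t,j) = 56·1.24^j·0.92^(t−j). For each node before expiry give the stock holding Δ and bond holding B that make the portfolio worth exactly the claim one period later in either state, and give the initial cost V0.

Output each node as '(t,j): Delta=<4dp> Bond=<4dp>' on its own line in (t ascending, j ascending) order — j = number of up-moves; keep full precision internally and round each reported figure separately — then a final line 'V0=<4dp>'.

(0,0): Delta=0.1641 Bond=-0.8750
V0=8.3125

The replicating-portfolio and risk-neutral prices coincide; use p* = (1.1−0.92)/(1.24−0.92) = 0.5625 for the latter.
Payoff layer (t=1): V(1,0)=7.4900, V(1,1)=10.4300
Node (0,0) S=56.0000: V=(p*·10.4300+(1−p*)·7.4900)/1.1=8.3125; Δ=(10.4300−7.4900)/(69.4400−51.5200)=0.1641; B=V−Δ·S=-0.8750
Each (Δ,B) replicates both successor values, so the strategy is self-financing and V0 is arbitrage-free.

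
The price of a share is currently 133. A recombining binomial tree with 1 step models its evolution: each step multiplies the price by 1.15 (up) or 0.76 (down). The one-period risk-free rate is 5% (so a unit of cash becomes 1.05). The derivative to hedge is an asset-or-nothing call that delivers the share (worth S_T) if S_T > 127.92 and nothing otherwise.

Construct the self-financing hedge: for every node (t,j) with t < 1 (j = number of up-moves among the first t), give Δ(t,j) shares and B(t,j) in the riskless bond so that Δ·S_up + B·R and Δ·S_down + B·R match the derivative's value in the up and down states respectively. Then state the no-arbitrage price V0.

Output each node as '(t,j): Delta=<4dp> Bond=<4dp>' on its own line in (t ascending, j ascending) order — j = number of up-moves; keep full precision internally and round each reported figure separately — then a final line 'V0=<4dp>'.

Risk-neutral probability p* = (R−d)/(u−d) = (1.05−0.76)/(1.15−0.76) = 0.7436.
Payoff layer (t=1): V(1,0)=0.0000, V(1,1)=152.9500
Node (0,0) S=133.0000: V=(p*·152.9500+(1−p*)·0.0000)/1.05=108.3162; Δ=(152.9500−0.0000)/(152.9500−101.0800)=2.9487; B=V−Δ·S=-283.8632
Check: Δ(0,0)·S0 + B(0,0) = 108.3162 = V0.

(0,0): Delta=2.9487 Bond=-283.8632
V0=108.3162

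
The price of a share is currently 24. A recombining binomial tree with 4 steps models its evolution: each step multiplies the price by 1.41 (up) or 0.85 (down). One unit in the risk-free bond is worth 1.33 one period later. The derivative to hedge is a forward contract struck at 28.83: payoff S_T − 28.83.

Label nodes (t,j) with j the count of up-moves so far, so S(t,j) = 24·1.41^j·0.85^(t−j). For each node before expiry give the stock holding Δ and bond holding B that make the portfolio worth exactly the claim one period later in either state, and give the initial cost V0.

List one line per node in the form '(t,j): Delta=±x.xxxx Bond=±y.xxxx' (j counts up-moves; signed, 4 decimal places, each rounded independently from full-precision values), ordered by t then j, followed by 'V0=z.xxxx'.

(0,0): Delta=1.0000 Bond=-9.2138
(1,0): Delta=1.0000 Bond=-12.2543
(1,1): Delta=1.0000 Bond=-12.2543
(2,0): Delta=1.0000 Bond=-16.2983
(2,1): Delta=1.0000 Bond=-16.2983
(2,2): Delta=1.0000 Bond=-16.2983
(3,0): Delta=1.0000 Bond=-21.6767
(3,1): Delta=1.0000 Bond=-21.6767
(3,2): Delta=1.0000 Bond=-21.6767
(3,3): Delta=1.0000 Bond=-21.6767
V0=14.7862

Risk-neutral probability p* = (R−d)/(u−d) = (1.33−0.85)/(1.41−0.85) = 0.8571.
Terminal payoffs: V(4,0)=-16.3019, V(4,1)=-8.0480, V(4,2)=5.6437, V(4,3)=28.3557, V(4,4)=66.0310
(3,0): S=14.7390. Δ = (V_up−V_dn)/(S_up−S_dn) = (-8.0480−-16.3019)/(20.7820−12.5281) = 1.0000. V = [p*·-8.0480 + (1−p*)·-16.3019]/1.33 = -6.9377. B = V − Δ·S = -21.6767.
(3,1): S=24.4494. Δ = (V_up−V_dn)/(S_up−S_dn) = (5.6437−-8.0480)/(34.4737−20.7820) = 1.0000. V = [p*·5.6437 + (1−p*)·-8.0480]/1.33 = 2.7727. B = V − Δ·S = -21.6767.
(3,2): S=40.5572. Δ = (V_up−V_dn)/(S_up−S_dn) = (28.3557−5.6437)/(57.1857−34.4737) = 1.0000. V = [p*·28.3557 + (1−p*)·5.6437]/1.33 = 18.8805. B = V − Δ·S = -21.6767.
(3,3): S=67.2773. Δ = (V_up−V_dn)/(S_up−S_dn) = (66.0310−28.3557)/(94.8610−57.1857) = 1.0000. V = [p*·66.0310 + (1−p*)·28.3557]/1.33 = 45.6006. B = V − Δ·S = -21.6767.
(2,0): S=17.3400. Δ = (V_up−V_dn)/(S_up−S_dn) = (2.7727−-6.9377)/(24.4494−14.7390) = 1.0000. V = [p*·2.7727 + (1−p*)·-6.9377]/1.33 = 1.0417. B = V − Δ·S = -16.2983.
(2,1): S=28.7640. Δ = (V_up−V_dn)/(S_up−S_dn) = (18.8805−2.7727)/(40.5572−24.4494) = 1.0000. V = [p*·18.8805 + (1−p*)·2.7727]/1.33 = 12.4657. B = V − Δ·S = -16.2983.
(2,2): S=47.7144. Δ = (V_up−V_dn)/(S_up−S_dn) = (45.6006−18.8805)/(67.2773−40.5572) = 1.0000. V = [p*·45.6006 + (1−p*)·18.8805]/1.33 = 31.4161. B = V − Δ·S = -16.2983.
(1,0): S=20.4000. Δ = (V_up−V_dn)/(S_up−S_dn) = (12.4657−1.0417)/(28.7640−17.3400) = 1.0000. V = [p*·12.4657 + (1−p*)·1.0417]/1.33 = 8.1457. B = V − Δ·S = -12.2543.
(1,1): S=33.8400. Δ = (V_up−V_dn)/(S_up−S_dn) = (31.4161−12.4657)/(47.7144−28.7640) = 1.0000. V = [p*·31.4161 + (1−p*)·12.4657]/1.33 = 21.5857. B = V − Δ·S = -12.2543.
(0,0): S=24.0000. Δ = (V_up−V_dn)/(S_up−S_dn) = (21.5857−8.1457)/(33.8400−20.4000) = 1.0000. V = [p*·21.5857 + (1−p*)·8.1457]/1.33 = 14.7862. B = V − Δ·S = -9.2138.
Self-financing check: at every node Δ·S+B equals the discounted successor values.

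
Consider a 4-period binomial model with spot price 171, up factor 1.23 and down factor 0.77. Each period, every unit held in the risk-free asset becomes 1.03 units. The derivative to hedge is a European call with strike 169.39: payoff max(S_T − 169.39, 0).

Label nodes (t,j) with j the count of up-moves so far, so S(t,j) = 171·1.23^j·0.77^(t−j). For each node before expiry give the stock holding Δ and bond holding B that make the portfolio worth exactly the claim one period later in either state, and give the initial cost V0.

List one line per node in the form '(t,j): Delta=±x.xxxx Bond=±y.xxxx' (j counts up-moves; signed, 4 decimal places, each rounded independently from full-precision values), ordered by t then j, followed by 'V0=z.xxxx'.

(0,0): Delta=0.6742 Bond=-74.0470
(1,0): Delta=0.3760 Bond=-37.0125
(1,1): Delta=0.8177 Bond=-106.4653
(2,0): Delta=0.0000 Bond=0.0000
(2,1): Delta=0.5571 Bond=-67.4482
(2,2): Delta=0.9432 Bond=-142.1294
(3,0): Delta=0.0000 Bond=0.0000
(3,1): Delta=0.0000 Bond=0.0000
(3,2): Delta=0.8254 Bond=-122.9113
(3,3): Delta=1.0000 Bond=-164.4563
V0=41.2337

No-arbitrage ⇒ martingale measure with p* = (R−d)/(u−d) = 0.5652.
Payoff layer (t=4): V(4,0)=0.0000, V(4,1)=0.0000, V(4,2)=0.0000, V(4,3)=75.6304, V(4,4)=222.0062
Node (3,0) S=78.0671: V=(p*·0.0000+(1−p*)·0.0000)/1.03=0.0000; Δ=(0.0000−0.0000)/(96.0226−60.1117)=0.0000; B=V−Δ·S=0.0000
Node (3,1) S=124.7047: V=(p*·0.0000+(1−p*)·0.0000)/1.03=0.0000; Δ=(0.0000−0.0000)/(153.3867−96.0226)=0.0000; B=V−Δ·S=0.0000
Node (3,2) S=199.2035: V=(p*·75.6304+(1−p*)·0.0000)/1.03=41.5025; Δ=(75.6304−0.0000)/(245.0204−153.3867)=0.8254; B=V−Δ·S=-122.9113
Node (3,3) S=318.2083: V=(p*·222.0062+(1−p*)·75.6304)/1.03=153.7519; Δ=(222.0062−75.6304)/(391.3962−245.0204)=1.0000; B=V−Δ·S=-164.4563
Node (2,0) S=101.3859: V=(p*·0.0000+(1−p*)·0.0000)/1.03=0.0000; Δ=(0.0000−0.0000)/(124.7047−78.0671)=0.0000; B=V−Δ·S=0.0000
Node (2,1) S=161.9541: V=(p*·41.5025+(1−p*)·0.0000)/1.03=22.7747; Δ=(41.5025−0.0000)/(199.2035−124.7047)=0.5571; B=V−Δ·S=-67.4482
Node (2,2) S=258.7059: V=(p*·153.7519+(1−p*)·41.5025)/1.03=101.8911; Δ=(153.7519−41.5025)/(318.2083−199.2035)=0.9432; B=V−Δ·S=-142.1294
Node (1,0) S=131.6700: V=(p*·22.7747+(1−p*)·0.0000)/1.03=12.4977; Δ=(22.7747−0.0000)/(161.9541−101.3859)=0.3760; B=V−Δ·S=-37.0125
Node (1,1) S=210.3300: V=(p*·101.8911+(1−p*)·22.7747)/1.03=65.5269; Δ=(101.8911−22.7747)/(258.7059−161.9541)=0.8177; B=V−Δ·S=-106.4653
Node (0,0) S=171.0000: V=(p*·65.5269+(1−p*)·12.4977)/1.03=41.2337; Δ=(65.5269−12.4977)/(210.3300−131.6700)=0.6742; B=V−Δ·S=-74.0470
Self-financing check: at every node Δ·S+B equals the discounted successor values.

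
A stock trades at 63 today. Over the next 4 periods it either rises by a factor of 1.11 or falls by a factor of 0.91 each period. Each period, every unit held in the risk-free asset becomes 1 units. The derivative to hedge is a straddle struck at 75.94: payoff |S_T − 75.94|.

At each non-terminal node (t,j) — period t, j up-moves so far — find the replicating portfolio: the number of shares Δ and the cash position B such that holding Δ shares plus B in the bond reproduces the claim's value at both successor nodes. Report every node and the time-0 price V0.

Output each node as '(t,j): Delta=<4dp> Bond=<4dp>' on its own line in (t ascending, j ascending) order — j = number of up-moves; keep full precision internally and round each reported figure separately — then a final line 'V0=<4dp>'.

Under the risk-neutral measure, an up-move has probability p* = (R−d)/(u−d) = 0.4500 and values discount at R = 1.
Terminal payoffs: V(4,0)=32.7378, V(4,1)=23.2428, V(4,2)=11.6610, V(4,3)=2.4663, V(4,4)=19.6984
Node (3,0) S=47.4750: V=(p*·23.2428+(1−p*)·32.7378)/1=28.4650; Δ=(23.2428−32.7378)/(52.6972−43.2022)=-1.0000; B=V−Δ·S=75.9400
Node (3,1) S=57.9090: V=(p*·11.6610+(1−p*)·23.2428)/1=18.0310; Δ=(11.6610−23.2428)/(64.2790−52.6972)=-1.0000; B=V−Δ·S=75.9400
Node (3,2) S=70.6363: V=(p*·2.4663+(1−p*)·11.6610)/1=7.5234; Δ=(2.4663−11.6610)/(78.4063−64.2790)=-0.6508; B=V−Δ·S=53.4968
Node (3,3) S=86.1608: V=(p*·19.6984+(1−p*)·2.4663)/1=10.2208; Δ=(19.6984−2.4663)/(95.6384−78.4063)=1.0000; B=V−Δ·S=-75.9400
Node (2,0) S=52.1703: V=(p*·18.0310+(1−p*)·28.4650)/1=23.7697; Δ=(18.0310−28.4650)/(57.9090−47.4750)=-1.0000; B=V−Δ·S=75.9400
Node (2,1) S=63.6363: V=(p*·7.5234+(1−p*)·18.0310)/1=13.3025; Δ=(7.5234−18.0310)/(70.6363−57.9090)=-0.8256; B=V−Δ·S=65.8406
Node (2,2) S=77.6223: V=(p*·10.2208+(1−p*)·7.5234)/1=8.7372; Δ=(10.2208−7.5234)/(86.1608−70.6363)=0.1738; B=V−Δ·S=-4.7498
Node (1,0) S=57.3300: V=(p*·13.3025+(1−p*)·23.7697)/1=19.0595; Δ=(13.3025−23.7697)/(63.6363−52.1703)=-0.9129; B=V−Δ·S=71.3953
Node (1,1) S=69.9300: V=(p*·8.7372+(1−p*)·13.3025)/1=11.2481; Δ=(8.7372−13.3025)/(77.6223−63.6363)=-0.3264; B=V−Δ·S=34.0749
Node (0,0) S=63.0000: V=(p*·11.2481+(1−p*)·19.0595)/1=15.5444; Δ=(11.2481−19.0595)/(69.9300−57.3300)=-0.6199; B=V−Δ·S=54.6011
Each (Δ,B) replicates both successor values, so the strategy is self-financing and V0 is arbitrage-free.

(0,0): Delta=-0.6199 Bond=54.6011
(1,0): Delta=-0.9129 Bond=71.3953
(1,1): Delta=-0.3264 Bond=34.0749
(2,0): Delta=-1.0000 Bond=75.9400
(2,1): Delta=-0.8256 Bond=65.8406
(2,2): Delta=0.1738 Bond=-4.7498
(3,0): Delta=-1.0000 Bond=75.9400
(3,1): Delta=-1.0000 Bond=75.9400
(3,2): Delta=-0.6508 Bond=53.4968
(3,3): Delta=1.0000 Bond=-75.9400
V0=15.5444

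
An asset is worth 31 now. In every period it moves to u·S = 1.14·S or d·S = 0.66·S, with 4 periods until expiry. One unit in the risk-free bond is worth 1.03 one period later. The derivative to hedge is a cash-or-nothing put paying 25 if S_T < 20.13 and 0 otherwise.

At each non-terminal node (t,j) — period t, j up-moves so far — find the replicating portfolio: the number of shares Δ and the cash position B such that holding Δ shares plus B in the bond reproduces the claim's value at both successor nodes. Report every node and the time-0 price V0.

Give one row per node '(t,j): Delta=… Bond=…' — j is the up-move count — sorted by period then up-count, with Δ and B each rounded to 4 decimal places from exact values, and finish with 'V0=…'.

(0,0): Delta=-0.6281 Bond=24.5150
(1,0): Delta=-1.4257 Bond=41.5704
(1,1): Delta=-0.4908 Bond=20.3985
(2,0): Delta=0.0000 Bond=23.5649
(2,1): Delta=-1.6711 Bond=48.5412
(2,2): Delta=-0.2876 Bond=12.8257
(3,0): Delta=0.0000 Bond=24.2718
(3,1): Delta=0.0000 Bond=24.2718
(3,2): Delta=-1.9588 Bond=57.6456
(3,3): Delta=0.0000 Bond=0.0000
V0=5.0443

Since d<R<u, set p* = (R−d)/(u−d) = 0.7708; price each node as the discounted p*-expectation of its children.
Payoff layer (t=4): V(4,0)=25.0000, V(4,1)=25.0000, V(4,2)=25.0000, V(4,3)=0.0000, V(4,4)=0.0000
  t=3,j=0: stock 8.9124 → up 10.1601 (V=25.0000), down 5.8822 (V=25.0000). Price 24.2718; hedge Δ=0.0000, bond B=24.2718.
  t=3,j=1: stock 15.3941 → up 17.5493 (V=25.0000), down 10.1601 (V=25.0000). Price 24.2718; hedge Δ=0.0000, bond B=24.2718.
  t=3,j=2: stock 26.5898 → up 30.3124 (V=0.0000), down 17.5493 (V=25.0000). Price 5.5623; hedge Δ=-1.9588, bond B=57.6456.
  t=3,j=3: stock 45.9279 → up 52.3578 (V=0.0000), down 30.3124 (V=0.0000). Price 0.0000; hedge Δ=0.0000, bond B=0.0000.
  t=2,j=0: stock 13.5036 → up 15.3941 (V=24.2718), down 8.9124 (V=24.2718). Price 23.5649; hedge Δ=0.0000, bond B=23.5649.
  t=2,j=1: stock 23.3244 → up 26.5898 (V=5.5623), down 15.3941 (V=24.2718). Price 9.5630; hedge Δ=-1.6711, bond B=48.5412.
  t=2,j=2: stock 40.2876 → up 45.9279 (V=0.0000), down 26.5898 (V=5.5623). Price 1.2376; hedge Δ=-0.2876, bond B=12.8257.
  t=1,j=0: stock 20.4600 → up 23.3244 (V=9.5630), down 13.5036 (V=23.5649). Price 12.3998; hedge Δ=-1.4257, bond B=41.5704.
  t=1,j=1: stock 35.3400 → up 40.2876 (V=1.2376), down 23.3244 (V=9.5630). Price 3.0539; hedge Δ=-0.4908, bond B=20.3985.
  t=0,j=0: stock 31.0000 → up 35.3400 (V=3.0539), down 20.4600 (V=12.3998). Price 5.0443; hedge Δ=-0.6281, bond B=24.5150.
Check: Δ(0,0)·S0 + B(0,0) = 5.0443 = V0.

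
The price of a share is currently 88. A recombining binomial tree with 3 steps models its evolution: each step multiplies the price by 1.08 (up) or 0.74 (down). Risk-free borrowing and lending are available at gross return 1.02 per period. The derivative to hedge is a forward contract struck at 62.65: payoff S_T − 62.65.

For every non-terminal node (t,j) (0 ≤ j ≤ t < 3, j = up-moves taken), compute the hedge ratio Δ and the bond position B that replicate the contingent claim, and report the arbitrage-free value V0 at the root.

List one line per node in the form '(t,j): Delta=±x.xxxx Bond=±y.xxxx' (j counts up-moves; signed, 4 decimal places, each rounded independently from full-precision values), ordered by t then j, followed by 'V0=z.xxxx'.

(0,0): Delta=1.0000 Bond=-59.0365
(1,0): Delta=1.0000 Bond=-60.2172
(1,1): Delta=1.0000 Bond=-60.2172
(2,0): Delta=1.0000 Bond=-61.4216
(2,1): Delta=1.0000 Bond=-61.4216
(2,2): Delta=1.0000 Bond=-61.4216
V0=28.9635

Risk-neutral probability p* = (R−d)/(u−d) = (1.02−0.74)/(1.08−0.74) = 0.8235.
At expiry t=3: V(3,0)=-26.9903, V(3,1)=-10.6061, V(3,2)=13.3060, V(3,3)=48.2047
  t=2,j=0: stock 48.1888 → up 52.0439 (V=-10.6061), down 35.6597 (V=-26.9903). Price -13.2328; hedge Δ=1.0000, bond B=-61.4216.
  t=2,j=1: stock 70.3296 → up 75.9560 (V=13.3060), down 52.0439 (V=-10.6061). Price 8.9080; hedge Δ=1.0000, bond B=-61.4216.
  t=2,j=2: stock 102.6432 → up 110.8547 (V=48.2047), down 75.9560 (V=13.3060). Price 41.2216; hedge Δ=1.0000, bond B=-61.4216.
  t=1,j=0: stock 65.1200 → up 70.3296 (V=8.9080), down 48.1888 (V=-13.2328). Price 4.9028; hedge Δ=1.0000, bond B=-60.2172.
  t=1,j=1: stock 95.0400 → up 102.6432 (V=41.2216), down 70.3296 (V=8.9080). Price 34.8228; hedge Δ=1.0000, bond B=-60.2172.
  t=0,j=0: stock 88.0000 → up 95.0400 (V=34.8228), down 65.1200 (V=4.9028). Price 28.9635; hedge Δ=1.0000, bond B=-59.0365.
Each (Δ,B) replicates both successor values, so the strategy is self-financing and V0 is arbitrage-free.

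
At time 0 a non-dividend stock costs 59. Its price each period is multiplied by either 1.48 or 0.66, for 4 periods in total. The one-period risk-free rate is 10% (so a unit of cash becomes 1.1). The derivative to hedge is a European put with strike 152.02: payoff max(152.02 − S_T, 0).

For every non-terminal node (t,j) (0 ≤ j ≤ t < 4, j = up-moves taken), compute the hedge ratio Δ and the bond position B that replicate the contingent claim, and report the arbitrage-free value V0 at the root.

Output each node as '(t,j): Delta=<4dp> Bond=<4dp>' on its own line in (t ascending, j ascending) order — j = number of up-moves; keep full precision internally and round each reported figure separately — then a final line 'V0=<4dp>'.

(0,0): Delta=-0.6856 Bond=92.7010
(1,0): Delta=-1.0000 Bond=114.2149
(1,1): Delta=-0.5645 Bond=91.3969
(2,0): Delta=-1.0000 Bond=125.6364
(2,1): Delta=-1.0000 Bond=125.6364
(2,2): Delta=-0.3967 Bond=78.8595
(3,0): Delta=-1.0000 Bond=138.2000
(3,1): Delta=-1.0000 Bond=138.2000
(3,2): Delta=-1.0000 Bond=138.2000
(3,3): Delta=-0.1644 Bond=42.3074
V0=52.2522

No-arbitrage ⇒ martingale measure with p* = (R−d)/(u−d) = 0.5366.
Payoff layer (t=4): V(4,0)=140.8249, V(4,1)=126.9158, V(4,2)=95.7258, V(4,3)=25.7846, V(4,4)=0.0000
Node (3,0) S=16.9623: V=(p*·126.9158+(1−p*)·140.8249)/1.1=121.2377; Δ=(126.9158−140.8249)/(25.1042−11.1951)=-1.0000; B=V−Δ·S=138.2000
Node (3,1) S=38.0366: V=(p*·95.7258+(1−p*)·126.9158)/1.1=100.1634; Δ=(95.7258−126.9158)/(56.2942−25.1042)=-1.0000; B=V−Δ·S=138.2000
Node (3,2) S=85.2942: V=(p*·25.7846+(1−p*)·95.7258)/1.1=52.9058; Δ=(25.7846−95.7258)/(126.2354−56.2942)=-1.0000; B=V−Δ·S=138.2000
Node (3,3) S=191.2657: V=(p*·0.0000+(1−p*)·25.7846)/1.1=10.8627; Δ=(0.0000−25.7846)/(283.0733−126.2354)=-0.1644; B=V−Δ·S=42.3074
Node (2,0) S=25.7004: V=(p*·100.1634+(1−p*)·121.2377)/1.1=99.9360; Δ=(100.1634−121.2377)/(38.0366−16.9623)=-1.0000; B=V−Δ·S=125.6364
Node (2,1) S=57.6312: V=(p*·52.9058+(1−p*)·100.1634)/1.1=68.0052; Δ=(52.9058−100.1634)/(85.2942−38.0366)=-1.0000; B=V−Δ·S=125.6364
Node (2,2) S=129.2336: V=(p*·10.8627+(1−p*)·52.9058)/1.1=27.5874; Δ=(10.8627−52.9058)/(191.2657−85.2942)=-0.3967; B=V−Δ·S=78.8595
Node (1,0) S=38.9400: V=(p*·68.0052+(1−p*)·99.9360)/1.1=75.2749; Δ=(68.0052−99.9360)/(57.6312−25.7004)=-1.0000; B=V−Δ·S=114.2149
Node (1,1) S=87.3200: V=(p*·27.5874+(1−p*)·68.0052)/1.1=42.1069; Δ=(27.5874−68.0052)/(129.2336−57.6312)=-0.5645; B=V−Δ·S=91.3969
Node (0,0) S=59.0000: V=(p*·42.1069+(1−p*)·75.2749)/1.1=52.2522; Δ=(42.1069−75.2749)/(87.3200−38.9400)=-0.6856; B=V−Δ·S=92.7010
Each (Δ,B) replicates both successor values, so the strategy is self-financing and V0 is arbitrage-free.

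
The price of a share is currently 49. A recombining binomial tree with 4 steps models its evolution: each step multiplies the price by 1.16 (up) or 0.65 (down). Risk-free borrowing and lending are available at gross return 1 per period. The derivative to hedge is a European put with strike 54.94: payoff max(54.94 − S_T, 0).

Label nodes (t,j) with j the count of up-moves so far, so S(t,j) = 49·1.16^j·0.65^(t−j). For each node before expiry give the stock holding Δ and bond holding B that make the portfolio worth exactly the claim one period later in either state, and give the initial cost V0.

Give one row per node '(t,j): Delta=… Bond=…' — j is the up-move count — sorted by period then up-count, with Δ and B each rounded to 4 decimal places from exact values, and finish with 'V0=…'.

Since d<R<u, set p* = (R−d)/(u−d) = 0.6863; price each node as the discounted p*-expectation of its children.
At expiry t=4: V(4,0)=46.1932, V(4,1)=39.3303, V(4,2)=27.0827, V(4,3)=5.2255, V(4,4)=0.0000
(3,0): S=13.4566. Δ = (V_up−V_dn)/(S_up−S_dn) = (39.3303−46.1932)/(15.6097−8.7468) = -1.0000. V = [p*·39.3303 + (1−p*)·46.1932]/1 = 41.4834. B = V − Δ·S = 54.9400.
(3,1): S=24.0149. Δ = (V_up−V_dn)/(S_up−S_dn) = (27.0827−39.3303)/(27.8573−15.6097) = -1.0000. V = [p*·27.0827 + (1−p*)·39.3303]/1 = 30.9251. B = V − Δ·S = 54.9400.
(3,2): S=42.8574. Δ = (V_up−V_dn)/(S_up−S_dn) = (5.2255−27.0827)/(49.7145−27.8573) = -1.0000. V = [p*·5.2255 + (1−p*)·27.0827]/1 = 12.0826. B = V − Δ·S = 54.9400.
(3,3): S=76.4839. Δ = (V_up−V_dn)/(S_up−S_dn) = (0.0000−5.2255)/(88.7213−49.7145) = -0.1340. V = [p*·0.0000 + (1−p*)·5.2255]/1 = 1.6394. B = V − Δ·S = 11.8854.
(2,0): S=20.7025. Δ = (V_up−V_dn)/(S_up−S_dn) = (30.9251−41.4834)/(24.0149−13.4566) = -1.0000. V = [p*·30.9251 + (1−p*)·41.4834]/1 = 34.2375. B = V − Δ·S = 54.9400.
(2,1): S=36.9460. Δ = (V_up−V_dn)/(S_up−S_dn) = (12.0826−30.9251)/(42.8574−24.0149) = -1.0000. V = [p*·12.0826 + (1−p*)·30.9251]/1 = 17.9940. B = V − Δ·S = 54.9400.
(2,2): S=65.9344. Δ = (V_up−V_dn)/(S_up−S_dn) = (1.6394−12.0826)/(76.4839−42.8574) = -0.3106. V = [p*·1.6394 + (1−p*)·12.0826]/1 = 4.9157. B = V − Δ·S = 25.3927.
(1,0): S=31.8500. Δ = (V_up−V_dn)/(S_up−S_dn) = (17.9940−34.2375)/(36.9460−20.7025) = -1.0000. V = [p*·17.9940 + (1−p*)·34.2375]/1 = 23.0900. B = V − Δ·S = 54.9400.
(1,1): S=56.8400. Δ = (V_up−V_dn)/(S_up−S_dn) = (4.9157−17.9940)/(65.9344−36.9460) = -0.4512. V = [p*·4.9157 + (1−p*)·17.9940]/1 = 9.0187. B = V − Δ·S = 34.6624.
(0,0): S=49.0000. Δ = (V_up−V_dn)/(S_up−S_dn) = (9.0187−23.0900)/(56.8400−31.8500) = -0.5631. V = [p*·9.0187 + (1−p*)·23.0900]/1 = 13.4332. B = V − Δ·S = 41.0240.
Self-financing check: at every node Δ·S+B equals the discounted successor values.

(0,0): Delta=-0.5631 Bond=41.0240
(1,0): Delta=-1.0000 Bond=54.9400
(1,1): Delta=-0.4512 Bond=34.6624
(2,0): Delta=-1.0000 Bond=54.9400
(2,1): Delta=-1.0000 Bond=54.9400
(2,2): Delta=-0.3106 Bond=25.3927
(3,0): Delta=-1.0000 Bond=54.9400
(3,1): Delta=-1.0000 Bond=54.9400
(3,2): Delta=-1.0000 Bond=54.9400
(3,3): Delta=-0.1340 Bond=11.8854
V0=13.4332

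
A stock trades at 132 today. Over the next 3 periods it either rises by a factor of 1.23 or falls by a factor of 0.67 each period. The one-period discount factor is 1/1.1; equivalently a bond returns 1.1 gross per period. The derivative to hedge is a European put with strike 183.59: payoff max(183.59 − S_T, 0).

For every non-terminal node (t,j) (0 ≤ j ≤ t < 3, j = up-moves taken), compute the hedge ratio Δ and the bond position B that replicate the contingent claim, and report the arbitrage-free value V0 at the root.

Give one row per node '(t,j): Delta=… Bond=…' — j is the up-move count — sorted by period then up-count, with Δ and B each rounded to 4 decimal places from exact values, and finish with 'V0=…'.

(0,0): Delta=-0.5910 Bond=105.0508
(1,0): Delta=-1.0000 Bond=151.7273
(1,1): Delta=-0.5237 Bond=104.6204
(2,0): Delta=-1.0000 Bond=166.9000
(2,1): Delta=-1.0000 Bond=166.9000
(2,2): Delta=-0.4452 Bond=99.4166
V0=27.0379

Since d<R<u, set p* = (R−d)/(u−d) = 0.7679; price each node as the discounted p*-expectation of its children.
At expiry t=3: V(3,0)=143.8893, V(3,1)=110.7066, V(3,2)=49.7891, V(3,3)=0.0000
(2,0): S=59.2548. Δ = (V_up−V_dn)/(S_up−S_dn) = (110.7066−143.8893)/(72.8834−39.7007) = -1.0000. V = [p*·110.7066 + (1−p*)·143.8893]/1.1 = 107.6452. B = V − Δ·S = 166.9000.
(2,1): S=108.7812. Δ = (V_up−V_dn)/(S_up−S_dn) = (49.7891−110.7066)/(133.8009−72.8834) = -1.0000. V = [p*·49.7891 + (1−p*)·110.7066]/1.1 = 58.1188. B = V − Δ·S = 166.9000.
(2,2): S=199.7028. Δ = (V_up−V_dn)/(S_up−S_dn) = (0.0000−49.7891)/(245.6344−133.8009) = -0.4452. V = [p*·0.0000 + (1−p*)·49.7891]/1.1 = 10.5074. B = V − Δ·S = 99.4166.
(1,0): S=88.4400. Δ = (V_up−V_dn)/(S_up−S_dn) = (58.1188−107.6452)/(108.7812−59.2548) = -1.0000. V = [p*·58.1188 + (1−p*)·107.6452]/1.1 = 63.2873. B = V − Δ·S = 151.7273.
(1,1): S=162.3600. Δ = (V_up−V_dn)/(S_up−S_dn) = (10.5074−58.1188)/(199.7028−108.7812) = -0.5237. V = [p*·10.5074 + (1−p*)·58.1188]/1.1 = 19.6001. B = V − Δ·S = 104.6204.
(0,0): S=132.0000. Δ = (V_up−V_dn)/(S_up−S_dn) = (19.6001−63.2873)/(162.3600−88.4400) = -0.5910. V = [p*·19.6001 + (1−p*)·63.2873]/1.1 = 27.0379. B = V − Δ·S = 105.0508.
Check: Δ(0,0)·S0 + B(0,0) = 27.0379 = V0.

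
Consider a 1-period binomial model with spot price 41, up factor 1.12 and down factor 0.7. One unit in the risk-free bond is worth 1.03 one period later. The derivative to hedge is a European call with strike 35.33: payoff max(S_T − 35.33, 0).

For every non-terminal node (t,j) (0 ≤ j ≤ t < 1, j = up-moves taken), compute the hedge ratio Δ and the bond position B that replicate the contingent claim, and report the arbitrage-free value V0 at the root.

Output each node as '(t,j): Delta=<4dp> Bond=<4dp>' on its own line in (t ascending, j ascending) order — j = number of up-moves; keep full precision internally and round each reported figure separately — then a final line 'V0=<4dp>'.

(0,0): Delta=0.6150 Bond=-17.1359
V0=8.0784

Risk-neutral probability p* = (R−d)/(u−d) = (1.03−0.7)/(1.12−0.7) = 0.7857.
Terminal values V(1,·): V(1,0)=0.0000, V(1,1)=10.5900
  t=0,j=0: stock 41.0000 → up 45.9200 (V=10.5900), down 28.7000 (V=0.0000). Price 8.0784; hedge Δ=0.6150, bond B=-17.1359.
The time-0 hedge costs 8.0784, which is the no-arbitrage price.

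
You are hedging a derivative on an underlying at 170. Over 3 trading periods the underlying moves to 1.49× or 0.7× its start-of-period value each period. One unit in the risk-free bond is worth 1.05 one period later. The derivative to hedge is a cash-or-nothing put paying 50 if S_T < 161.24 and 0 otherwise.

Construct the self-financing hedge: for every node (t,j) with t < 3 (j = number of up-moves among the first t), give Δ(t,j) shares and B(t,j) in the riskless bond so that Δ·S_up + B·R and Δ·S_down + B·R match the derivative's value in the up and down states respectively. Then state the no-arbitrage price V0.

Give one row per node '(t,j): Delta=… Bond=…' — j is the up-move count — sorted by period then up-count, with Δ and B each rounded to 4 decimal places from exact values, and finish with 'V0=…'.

(0,0): Delta=-0.1667 Bond=53.6014
(1,0): Delta=-0.2244 Bond=63.1549
(1,1): Delta=-0.1325 Bond=47.6405
(2,0): Delta=0.0000 Bond=47.6190
(2,1): Delta=-0.3570 Bond=89.8131
(2,2): Delta=0.0000 Bond=0.0000
V0=25.2704

No-arbitrage ⇒ martingale measure with p* = (R−d)/(u−d) = 0.4430.
Terminal values V(3,·): V(3,0)=50.0000, V(3,1)=50.0000, V(3,2)=0.0000, V(3,3)=0.0000
  t=2,j=0: stock 83.3000 → up 124.1170 (V=50.0000), down 58.3100 (V=50.0000). Price 47.6190; hedge Δ=0.0000, bond B=47.6190.
  t=2,j=1: stock 177.3100 → up 264.1919 (V=0.0000), down 124.1170 (V=50.0000). Price 26.5220; hedge Δ=-0.3570, bond B=89.8131.
  t=2,j=2: stock 377.4170 → up 562.3513 (V=0.0000), down 264.1919 (V=0.0000). Price 0.0000; hedge Δ=0.0000, bond B=0.0000.
  t=1,j=0: stock 119.0000 → up 177.3100 (V=26.5220), down 83.3000 (V=47.6190). Price 36.4498; hedge Δ=-0.2244, bond B=63.1549.
  t=1,j=1: stock 253.3000 → up 377.4170 (V=0.0000), down 177.3100 (V=26.5220). Price 14.0683; hedge Δ=-0.1325, bond B=47.6405.
  t=0,j=0: stock 170.0000 → up 253.3000 (V=14.0683), down 119.0000 (V=36.4498). Price 25.2704; hedge Δ=-0.1667, bond B=53.6014.
Self-financing check: at every node Δ·S+B equals the discounted successor values.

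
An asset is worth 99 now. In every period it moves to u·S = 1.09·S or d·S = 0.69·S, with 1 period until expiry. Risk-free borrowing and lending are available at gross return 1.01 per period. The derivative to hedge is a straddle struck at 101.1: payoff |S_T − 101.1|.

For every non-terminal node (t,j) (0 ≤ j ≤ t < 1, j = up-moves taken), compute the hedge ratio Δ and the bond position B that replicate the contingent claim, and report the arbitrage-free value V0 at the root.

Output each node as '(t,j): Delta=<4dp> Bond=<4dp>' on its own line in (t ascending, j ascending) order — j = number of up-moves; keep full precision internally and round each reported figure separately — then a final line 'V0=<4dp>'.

(0,0): Delta=-0.6561 Bond=76.8371
V0=11.8871

The replicating-portfolio and risk-neutral prices coincide; use p* = (1.01−0.69)/(1.09−0.69) = 0.8000 for the latter.
Payoff layer (t=1): V(1,0)=32.7900, V(1,1)=6.8100
Node (0,0) S=99.0000: V=(p*·6.8100+(1−p*)·32.7900)/1.01=11.8871; Δ=(6.8100−32.7900)/(107.9100−68.3100)=-0.6561; B=V−Δ·S=76.8371
The time-0 hedge costs 11.8871, which is the no-arbitrage price.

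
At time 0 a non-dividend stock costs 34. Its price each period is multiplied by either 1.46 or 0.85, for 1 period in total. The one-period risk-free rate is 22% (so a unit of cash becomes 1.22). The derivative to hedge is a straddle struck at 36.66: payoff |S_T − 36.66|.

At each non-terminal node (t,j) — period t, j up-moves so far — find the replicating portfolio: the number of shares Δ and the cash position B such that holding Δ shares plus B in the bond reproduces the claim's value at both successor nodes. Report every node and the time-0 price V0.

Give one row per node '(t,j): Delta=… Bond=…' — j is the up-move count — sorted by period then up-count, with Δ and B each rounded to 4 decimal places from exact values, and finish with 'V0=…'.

Under the risk-neutral measure, an up-move has probability p* = (R−d)/(u−d) = 0.6066 and values discount at R = 1.22.
Terminal payoffs: V(1,0)=7.7600, V(1,1)=12.9800
Node (0,0) S=34.0000: V=(p*·12.9800+(1−p*)·7.7600)/1.22=8.9559; Δ=(12.9800−7.7600)/(49.6400−28.9000)=0.2517; B=V−Δ·S=0.3985
Self-financing check: at every node Δ·S+B equals the discounted successor values.

(0,0): Delta=0.2517 Bond=0.3985
V0=8.9559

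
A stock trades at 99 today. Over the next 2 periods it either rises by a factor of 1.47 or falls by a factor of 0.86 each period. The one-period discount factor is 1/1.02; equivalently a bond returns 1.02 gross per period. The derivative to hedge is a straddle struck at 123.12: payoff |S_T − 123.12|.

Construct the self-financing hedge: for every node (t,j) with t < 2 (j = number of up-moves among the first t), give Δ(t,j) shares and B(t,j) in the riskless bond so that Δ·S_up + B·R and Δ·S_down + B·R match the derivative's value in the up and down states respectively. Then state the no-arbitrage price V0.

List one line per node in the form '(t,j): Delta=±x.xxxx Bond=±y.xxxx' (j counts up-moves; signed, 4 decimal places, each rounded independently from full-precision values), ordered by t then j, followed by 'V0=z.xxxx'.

(0,0): Delta=-0.1952 Bond=52.1894
(1,0): Delta=-0.9216 Bond=115.0781
(1,1): Delta=1.0000 Bond=-120.7059
V0=32.8635

Under the risk-neutral measure, an up-move has probability p* = (R−d)/(u−d) = 0.2623 and values discount at R = 1.02.
Payoff layer (t=2): V(2,0)=49.8996, V(2,1)=2.0358, V(2,2)=90.8091
(1,0): S=85.1400. Δ = (V_up−V_dn)/(S_up−S_dn) = (2.0358−49.8996)/(125.1558−73.2204) = -0.9216. V = [p*·2.0358 + (1−p*)·49.8996]/1.02 = 36.6129. B = V − Δ·S = 115.0781.
(1,1): S=145.5300. Δ = (V_up−V_dn)/(S_up−S_dn) = (90.8091−2.0358)/(213.9291−125.1558) = 1.0000. V = [p*·90.8091 + (1−p*)·2.0358]/1.02 = 24.8241. B = V − Δ·S = -120.7059.
(0,0): S=99.0000. Δ = (V_up−V_dn)/(S_up−S_dn) = (24.8241−36.6129)/(145.5300−85.1400) = -0.1952. V = [p*·24.8241 + (1−p*)·36.6129]/1.02 = 32.8635. B = V − Δ·S = 52.1894.
Self-financing check: at every node Δ·S+B equals the discounted successor values.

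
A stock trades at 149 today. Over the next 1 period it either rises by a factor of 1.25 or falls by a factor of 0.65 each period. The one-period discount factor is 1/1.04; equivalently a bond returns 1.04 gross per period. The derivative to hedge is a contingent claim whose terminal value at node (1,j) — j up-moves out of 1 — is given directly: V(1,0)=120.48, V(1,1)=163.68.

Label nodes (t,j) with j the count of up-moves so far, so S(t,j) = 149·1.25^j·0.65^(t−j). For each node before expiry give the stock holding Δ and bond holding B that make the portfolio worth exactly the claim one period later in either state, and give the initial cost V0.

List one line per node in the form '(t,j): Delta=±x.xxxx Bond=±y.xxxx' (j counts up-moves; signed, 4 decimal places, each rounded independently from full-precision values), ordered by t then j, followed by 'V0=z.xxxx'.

The replicating-portfolio and risk-neutral prices coincide; use p* = (1.04−0.65)/(1.25−0.65) = 0.6500 for the latter.
At expiry t=1: V(1,0)=120.4800, V(1,1)=163.6800
(0,0): S=149.0000. Δ = (V_up−V_dn)/(S_up−S_dn) = (163.6800−120.4800)/(186.2500−96.8500) = 0.4832. V = [p*·163.6800 + (1−p*)·120.4800]/1.04 = 142.8462. B = V − Δ·S = 70.8462.
The time-0 hedge costs 142.8462, which is the no-arbitrage price.

(0,0): Delta=0.4832 Bond=70.8462
V0=142.8462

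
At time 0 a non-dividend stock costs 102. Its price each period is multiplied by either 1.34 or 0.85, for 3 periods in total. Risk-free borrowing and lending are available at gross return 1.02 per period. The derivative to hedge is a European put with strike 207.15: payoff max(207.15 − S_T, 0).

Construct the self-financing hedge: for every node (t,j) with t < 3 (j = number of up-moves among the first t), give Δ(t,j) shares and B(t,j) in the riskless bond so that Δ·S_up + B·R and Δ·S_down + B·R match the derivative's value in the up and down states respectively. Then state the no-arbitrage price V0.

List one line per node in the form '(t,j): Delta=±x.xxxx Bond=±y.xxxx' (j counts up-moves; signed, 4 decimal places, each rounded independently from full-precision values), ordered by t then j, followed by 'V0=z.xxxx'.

No-arbitrage ⇒ martingale measure with p* = (R−d)/(u−d) = 0.3469.
Terminal values V(3,·): V(3,0)=144.5093, V(3,1)=108.3987, V(3,2)=51.4715, V(3,3)=0.0000
Node (2,0) S=73.6950: V=(p*·108.3987+(1−p*)·144.5093)/1.02=129.3932; Δ=(108.3987−144.5093)/(98.7513−62.6407)=-1.0000; B=V−Δ·S=203.0882
Node (2,1) S=116.1780: V=(p*·51.4715+(1−p*)·108.3987)/1.02=86.9102; Δ=(51.4715−108.3987)/(155.6785−98.7513)=-1.0000; B=V−Δ·S=203.0882
Node (2,2) S=183.1512: V=(p*·0.0000+(1−p*)·51.4715)/1.02=32.9549; Δ=(0.0000−51.4715)/(245.4226−155.6785)=-0.5735; B=V−Δ·S=137.9988
Node (1,0) S=86.7000: V=(p*·86.9102+(1−p*)·129.3932)/1.02=112.4061; Δ=(86.9102−129.3932)/(116.1780−73.6950)=-1.0000; B=V−Δ·S=199.1061
Node (1,1) S=136.6800: V=(p*·32.9549+(1−p*)·86.9102)/1.02=66.8540; Δ=(32.9549−86.9102)/(183.1512−116.1780)=-0.8056; B=V−Δ·S=176.9668
Node (0,0) S=102.0000: V=(p*·66.8540+(1−p*)·112.4061)/1.02=94.7081; Δ=(66.8540−112.4061)/(136.6800−86.7000)=-0.9114; B=V−Δ·S=187.6717
Root portfolio cost Δ·102+B reproduces V0=94.7081.

(0,0): Delta=-0.9114 Bond=187.6717
(1,0): Delta=-1.0000 Bond=199.1061
(1,1): Delta=-0.8056 Bond=176.9668
(2,0): Delta=-1.0000 Bond=203.0882
(2,1): Delta=-1.0000 Bond=203.0882
(2,2): Delta=-0.5735 Bond=137.9988
V0=94.7081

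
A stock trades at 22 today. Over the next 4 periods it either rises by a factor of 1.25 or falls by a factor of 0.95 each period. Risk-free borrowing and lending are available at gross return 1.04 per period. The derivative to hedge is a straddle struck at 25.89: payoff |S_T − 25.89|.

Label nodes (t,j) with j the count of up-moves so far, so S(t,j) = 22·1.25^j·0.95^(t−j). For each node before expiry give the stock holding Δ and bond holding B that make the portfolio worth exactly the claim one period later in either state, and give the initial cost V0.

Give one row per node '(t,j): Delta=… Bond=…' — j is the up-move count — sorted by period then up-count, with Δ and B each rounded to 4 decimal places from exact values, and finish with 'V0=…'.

(0,0): Delta=0.2024 Bond=0.3144
(1,0): Delta=-0.1041 Bond=6.7340
(1,1): Delta=0.7461 Bond=-14.6227
(2,0): Delta=-0.5028 Bond=14.9191
(2,1): Delta=0.6029 Bond=-11.4666
(2,2): Delta=1.0000 Bond=-23.9368
(3,0): Delta=-1.0000 Bond=24.8942
(3,1): Delta=0.3789 Bond=-6.3671
(3,2): Delta=1.0000 Bond=-24.8942
(3,3): Delta=1.0000 Bond=-24.8942
V0=4.7680

No-arbitrage ⇒ martingale measure with p* = (R−d)/(u−d) = 0.3000.
At expiry t=4: V(4,0)=7.9709, V(4,1)=2.3122, V(4,2)=5.1334, V(4,3)=14.9303, V(4,4)=27.8209
Node (3,0) S=18.8622: V=(p*·2.3122+(1−p*)·7.9709)/1.04=6.0320; Δ=(2.3122−7.9709)/(23.5778−17.9191)=-1.0000; B=V−Δ·S=24.8942
Node (3,1) S=24.8187: V=(p*·5.1334+(1−p*)·2.3122)/1.04=3.0371; Δ=(5.1334−2.3122)/(31.0234−23.5778)=0.3789; B=V−Δ·S=-6.3671
Node (3,2) S=32.6562: V=(p*·14.9303+(1−p*)·5.1334)/1.04=7.7620; Δ=(14.9303−5.1334)/(40.8203−31.0234)=1.0000; B=V−Δ·S=-24.8942
Node (3,3) S=42.9688: V=(p*·27.8209+(1−p*)·14.9303)/1.04=18.0745; Δ=(27.8209−14.9303)/(53.7109−40.8203)=1.0000; B=V−Δ·S=-24.8942
Node (2,0) S=19.8550: V=(p*·3.0371+(1−p*)·6.0320)/1.04=4.9361; Δ=(3.0371−6.0320)/(24.8188−18.8622)=-0.5028; B=V−Δ·S=14.9191
Node (2,1) S=26.1250: V=(p*·7.7620+(1−p*)·3.0371)/1.04=4.2832; Δ=(7.7620−3.0371)/(32.6562−24.8187)=0.6029; B=V−Δ·S=-11.4666
Node (2,2) S=34.3750: V=(p*·18.0745+(1−p*)·7.7620)/1.04=10.4382; Δ=(18.0745−7.7620)/(42.9688−32.6562)=1.0000; B=V−Δ·S=-23.9368
Node (1,0) S=20.9000: V=(p*·4.2832+(1−p*)·4.9361)/1.04=4.5579; Δ=(4.2832−4.9361)/(26.1250−19.8550)=-0.1041; B=V−Δ·S=6.7340
Node (1,1) S=27.5000: V=(p*·10.4382+(1−p*)·4.2832)/1.04=5.8940; Δ=(10.4382−4.2832)/(34.3750−26.1250)=0.7461; B=V−Δ·S=-14.6227
Node (0,0) S=22.0000: V=(p*·5.8940+(1−p*)·4.5579)/1.04=4.7680; Δ=(5.8940−4.5579)/(27.5000−20.9000)=0.2024; B=V−Δ·S=0.3144
The time-0 hedge costs 4.7680, which is the no-arbitrage price.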